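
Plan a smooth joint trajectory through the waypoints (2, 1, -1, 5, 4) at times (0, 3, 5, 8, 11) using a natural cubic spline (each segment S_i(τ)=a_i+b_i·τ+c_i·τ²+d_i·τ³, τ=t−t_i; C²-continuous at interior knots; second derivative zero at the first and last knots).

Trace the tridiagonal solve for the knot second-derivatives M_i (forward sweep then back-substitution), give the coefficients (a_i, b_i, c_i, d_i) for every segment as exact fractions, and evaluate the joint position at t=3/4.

Δ: Δ0=-1/3, Δ1=-1, Δ2=2, Δ3=-1/3
row 1: diag=10, rhs=-4; c'=1/5, d'=-2/5
row 2: denom=10−2·1/5=48/5; d'=(18−2·-2/5)/(48/5)=47/24
row 3: denom=12−3·5/16=177/16; d'=(-14−3·47/24)/(177/16)=-106/59
back: M3=-106/59
back: M2=47/24−5/16·-106/59=446/177
back: M1=-2/5−1/5·446/177=-160/177
M: M0=0, M1=-160/177, M2=446/177, M3=-106/59, M4=0
seg 0: a=2, c=M0/2=0, d=(M1−M0)/(6·3)=-80/1593, b=Δ0−h0·(2M0+M1)/6=7/59
seg 1: a=1, c=M1/2=-80/177, d=(M2−M1)/(6·2)=101/354, b=Δ1−h1·(2M1+M2)/6=-73/59
seg 2: a=-1, c=M2/2=223/177, d=(M3−M2)/(6·3)=-382/1593, b=Δ2−h2·(2M2+M3)/6=67/177
seg 3: a=5, c=M3/2=-53/59, d=(M4−M3)/(6·3)=53/531, b=Δ3−h3·(2M3+M4)/6=259/177
t_q=3/4 → seg 0, τ=3/4; S=2+7/59·τ+0·τ²+-80/1593·τ³=122/59

  seg 0: a=2 b=7/59 c=0 d=-80/1593
  seg 1: a=1 b=-73/59 c=-80/177 d=101/354
  seg 2: a=-1 b=67/177 c=223/177 d=-382/1593
  seg 3: a=5 b=259/177 c=-53/59 d=53/531
S(3/4) = 122/59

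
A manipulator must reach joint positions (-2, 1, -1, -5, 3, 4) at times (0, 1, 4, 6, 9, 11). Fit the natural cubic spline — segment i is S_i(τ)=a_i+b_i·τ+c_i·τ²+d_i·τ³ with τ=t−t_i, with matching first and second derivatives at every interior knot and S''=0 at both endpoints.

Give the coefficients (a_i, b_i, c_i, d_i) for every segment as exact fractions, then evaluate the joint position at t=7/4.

Δ: Δ0=3, Δ1=-2/3, Δ2=-2, Δ3=8/3, Δ4=1/2
row 1: diag=8, rhs=-22; c'=3/8, d'=-11/4
row 2: denom=10−3·3/8=71/8; d'=(-8−3·-11/4)/(71/8)=2/71
row 3: denom=10−2·16/71=678/71; d'=(28−2·2/71)/(678/71)=992/339
row 4: denom=10−3·71/226=2047/226; d'=(-13−3·992/339)/(2047/226)=-214/89
back: M4=-214/89
back: M3=992/339−71/226·-214/89=983/267
back: M2=2/71−16/71·983/267=-214/267
back: M1=-11/4−3/8·-214/267=-218/89
M: M0=0, M1=-218/89, M2=-214/267, M3=983/267, M4=-214/89, M5=0
seg 0: a=-2, c=M0/2=0, d=(M1−M0)/(6·1)=-109/267, b=Δ0−h0·(2M0+M1)/6=910/267
seg 1: a=1, c=M1/2=-109/89, d=(M2−M1)/(6·3)=220/2403, b=Δ1−h1·(2M1+M2)/6=583/267
seg 2: a=-1, c=M2/2=-107/267, d=(M3−M2)/(6·2)=133/356, b=Δ2−h2·(2M2+M3)/6=-719/267
seg 3: a=-5, c=M3/2=983/534, d=(M4−M3)/(6·3)=-1625/4806, b=Δ3−h3·(2M3+M4)/6=50/267
seg 4: a=3, c=M4/2=-107/89, d=(M5−M4)/(6·2)=107/534, b=Δ4−h4·(2M4+M5)/6=1123/534
t_q=7/4 → seg 1, τ=3/4; S=1+583/267·τ+-109/89·τ²+220/2403·τ³=1415/712

  seg 0: a=-2 b=910/267 c=0 d=-109/267
  seg 1: a=1 b=583/267 c=-109/89 d=220/2403
  seg 2: a=-1 b=-719/267 c=-107/267 d=133/356
  seg 3: a=-5 b=50/267 c=983/534 d=-1625/4806
  seg 4: a=3 b=1123/534 c=-107/89 d=107/534
S(7/4) = 1415/712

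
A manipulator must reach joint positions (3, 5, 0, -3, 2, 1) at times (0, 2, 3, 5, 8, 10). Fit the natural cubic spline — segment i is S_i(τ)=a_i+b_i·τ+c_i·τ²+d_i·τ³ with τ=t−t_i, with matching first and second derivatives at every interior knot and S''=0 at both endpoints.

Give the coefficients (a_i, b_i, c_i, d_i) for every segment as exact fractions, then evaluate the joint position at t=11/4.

  seg 0: a=3 b=28504/8835 c=0 d=-19669/35340
  seg 1: a=5 b=-30503/8835 c=-19669/5890 d=31663/17670
  seg 2: a=0 b=-84031/17670 c=5997/2945 d=-7219/35340
  seg 3: a=-3 b=16583/17670 c=955/1178 d=-5018/26505
  seg 4: a=2 b=12209/17670 c=-5261/5890 d=5261/35340
S(11/4) = 485587/376960

Δ: Δ0=1, Δ1=-5, Δ2=-3/2, Δ3=5/3, Δ4=-1/2
row 1: diag=6, rhs=-36; c'=1/6, d'=-6
row 2: denom=6−1·1/6=35/6; d'=(21−1·-6)/(35/6)=162/35
row 3: denom=10−2·12/35=326/35; d'=(19−2·162/35)/(326/35)=341/326
row 4: denom=10−3·105/326=2945/326; d'=(-13−3·341/326)/(2945/326)=-5261/2945
back: M4=-5261/2945
back: M3=341/326−105/326·-5261/2945=955/589
back: M2=162/35−12/35·955/589=11994/2945
back: M1=-6−1/6·11994/2945=-19669/2945
M: M0=0, M1=-19669/2945, M2=11994/2945, M3=955/589, M4=-5261/2945, M5=0
seg 0: a=3, c=M0/2=0, d=(M1−M0)/(6·2)=-19669/35340, b=Δ0−h0·(2M0+M1)/6=28504/8835
seg 1: a=5, c=M1/2=-19669/5890, d=(M2−M1)/(6·1)=31663/17670, b=Δ1−h1·(2M1+M2)/6=-30503/8835
seg 2: a=0, c=M2/2=5997/2945, d=(M3−M2)/(6·2)=-7219/35340, b=Δ2−h2·(2M2+M3)/6=-84031/17670
seg 3: a=-3, c=M3/2=955/1178, d=(M4−M3)/(6·3)=-5018/26505, b=Δ3−h3·(2M3+M4)/6=16583/17670
seg 4: a=2, c=M4/2=-5261/5890, d=(M5−M4)/(6·2)=5261/35340, b=Δ4−h4·(2M4+M5)/6=12209/17670
t_q=11/4 → seg 1, τ=3/4; S=5+-30503/8835·τ+-19669/5890·τ²+31663/17670·τ³=485587/376960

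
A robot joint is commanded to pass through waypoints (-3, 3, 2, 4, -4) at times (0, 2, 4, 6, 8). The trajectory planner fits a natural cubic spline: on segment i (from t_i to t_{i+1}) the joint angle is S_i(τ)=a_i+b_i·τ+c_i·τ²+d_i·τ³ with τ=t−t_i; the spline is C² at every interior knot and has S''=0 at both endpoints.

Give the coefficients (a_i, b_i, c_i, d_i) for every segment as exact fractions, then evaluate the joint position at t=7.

Δ: Δ0=3, Δ1=-1/2, Δ2=1, Δ3=-4
row 1: diag=8, rhs=-21; c'=1/4, d'=-21/8
row 2: denom=8−2·1/4=15/2; d'=(9−2·-21/8)/(15/2)=19/10
row 3: denom=8−2·4/15=112/15; d'=(-30−2·19/10)/(112/15)=-507/112
back: M3=-507/112
back: M2=19/10−4/15·-507/112=87/28
back: M1=-21/8−1/4·87/28=-381/112
M: M0=0, M1=-381/112, M2=87/28, M3=-507/112, M4=0
seg 0: a=-3, c=M0/2=0, d=(M1−M0)/(6·2)=-127/448, b=Δ0−h0·(2M0+M1)/6=463/112
seg 1: a=3, c=M1/2=-381/224, d=(M2−M1)/(6·2)=243/448, b=Δ1−h1·(2M1+M2)/6=41/56
seg 2: a=2, c=M2/2=87/56, d=(M3−M2)/(6·2)=-285/448, b=Δ2−h2·(2M2+M3)/6=7/16
seg 3: a=4, c=M3/2=-507/224, d=(M4−M3)/(6·2)=169/448, b=Δ3−h3·(2M3+M4)/6=-55/56
t_q=7 → seg 3, τ=1; S=4+-55/56·τ+-507/224·τ²+169/448·τ³=507/448

  seg 0: a=-3 b=463/112 c=0 d=-127/448
  seg 1: a=3 b=41/56 c=-381/224 d=243/448
  seg 2: a=2 b=7/16 c=87/56 d=-285/448
  seg 3: a=4 b=-55/56 c=-507/224 d=169/448
S(7) = 507/448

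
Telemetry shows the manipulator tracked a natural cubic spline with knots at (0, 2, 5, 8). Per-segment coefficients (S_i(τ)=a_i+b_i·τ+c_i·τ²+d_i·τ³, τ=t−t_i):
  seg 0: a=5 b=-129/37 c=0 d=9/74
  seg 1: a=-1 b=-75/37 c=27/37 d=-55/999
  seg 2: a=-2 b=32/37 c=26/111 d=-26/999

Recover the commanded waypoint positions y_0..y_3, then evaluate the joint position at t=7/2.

y_0 = S_0(0) = a_0 = 5
y_1 = S_1(0) = a_1 = -1
y_2 = S_2(0) = a_2 = -2
y_3 = S_2(3) = 2
t_q=7/2 is in segment 1 (τ=3/2); S_1(τ)=-765/296

y_0=5 y_1=-1 y_2=-2 y_3=2
S(7/2) = -765/296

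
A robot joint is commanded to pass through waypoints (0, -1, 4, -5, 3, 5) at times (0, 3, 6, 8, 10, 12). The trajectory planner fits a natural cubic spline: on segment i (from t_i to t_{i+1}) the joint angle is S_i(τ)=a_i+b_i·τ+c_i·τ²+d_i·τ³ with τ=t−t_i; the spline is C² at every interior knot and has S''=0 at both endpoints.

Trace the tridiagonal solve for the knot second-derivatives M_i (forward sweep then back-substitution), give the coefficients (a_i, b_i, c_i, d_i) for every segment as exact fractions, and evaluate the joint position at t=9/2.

Δ: Δ0=-1/3, Δ1=5/3, Δ2=-9/2, Δ3=4, Δ4=1
row 1: diag=12, rhs=12; c'=1/4, d'=1
row 2: denom=10−3·1/4=37/4; d'=(-37−3·1)/(37/4)=-160/37
row 3: denom=8−2·8/37=280/37; d'=(51−2·-160/37)/(280/37)=2207/280
row 4: denom=8−2·37/140=523/70; d'=(-18−2·2207/280)/(523/70)=-4727/1046
back: M4=-4727/1046
back: M3=2207/280−37/140·-4727/1046=4747/523
back: M2=-160/37−8/37·4747/523=-3288/523
back: M1=1−1/4·-3288/523=1345/523
M: M0=0, M1=1345/523, M2=-3288/523, M3=4747/523, M4=-4727/1046, M5=0
seg 0: a=0, c=M0/2=0, d=(M1−M0)/(6·3)=1345/9414, b=Δ0−h0·(2M0+M1)/6=-5081/3138
seg 1: a=-1, c=M1/2=1345/1046, d=(M2−M1)/(6·3)=-4633/9414, b=Δ1−h1·(2M1+M2)/6=3512/1569
seg 2: a=4, c=M2/2=-1644/523, d=(M3−M2)/(6·2)=8035/6276, b=Δ2−h2·(2M2+M3)/6=-10463/3138
seg 3: a=-5, c=M3/2=4747/1046, d=(M4−M3)/(6·2)=-14221/12552, b=Δ3−h3·(2M3+M4)/6=-1709/3138
seg 4: a=3, c=M4/2=-4727/2092, d=(M5−M4)/(6·2)=4727/12552, b=Δ4−h4·(2M4+M5)/6=6296/1569
t_q=9/2 → seg 1, τ=3/2; S=-1+3512/1569·τ+1345/1046·τ²+-4633/9414·τ³=30039/8368

  seg 0: a=0 b=-5081/3138 c=0 d=1345/9414
  seg 1: a=-1 b=3512/1569 c=1345/1046 d=-4633/9414
  seg 2: a=4 b=-10463/3138 c=-1644/523 d=8035/6276
  seg 3: a=-5 b=-1709/3138 c=4747/1046 d=-14221/12552
  seg 4: a=3 b=6296/1569 c=-4727/2092 d=4727/12552
S(9/2) = 30039/8368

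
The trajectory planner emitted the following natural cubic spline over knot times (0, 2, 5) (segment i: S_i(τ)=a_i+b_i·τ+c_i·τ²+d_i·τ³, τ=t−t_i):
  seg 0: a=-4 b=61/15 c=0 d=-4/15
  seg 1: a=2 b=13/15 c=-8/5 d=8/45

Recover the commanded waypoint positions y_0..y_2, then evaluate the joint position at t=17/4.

y_0=-4 y_1=2 y_2=-5
S(17/4) = -17/8

y_0 = S_0(0) = a_0 = -4
y_1 = S_1(0) = a_1 = 2
y_2 = S_1(3) = -5
t_q=17/4 is in segment 1 (τ=9/4); S_1(τ)=-17/8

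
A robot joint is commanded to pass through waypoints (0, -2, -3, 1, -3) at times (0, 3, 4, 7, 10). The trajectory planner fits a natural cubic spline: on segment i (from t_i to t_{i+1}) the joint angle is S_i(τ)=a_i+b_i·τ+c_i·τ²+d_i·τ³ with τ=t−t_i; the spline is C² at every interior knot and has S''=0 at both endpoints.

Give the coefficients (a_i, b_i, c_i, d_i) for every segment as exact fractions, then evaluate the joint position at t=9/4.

Δ: Δ0=-2/3, Δ1=-1, Δ2=4/3, Δ3=-4/3
row 1: diag=8, rhs=-2; c'=1/8, d'=-1/4
row 2: denom=8−1·1/8=63/8; d'=(14−1·-1/4)/(63/8)=38/21
row 3: denom=12−3·8/21=76/7; d'=(-16−3·38/21)/(76/7)=-75/38
back: M3=-75/38
back: M2=38/21−8/21·-75/38=146/57
back: M1=-1/4−1/8·146/57=-65/114
M: M0=0, M1=-65/114, M2=146/57, M3=-75/38, M4=0
seg 0: a=0, c=M0/2=0, d=(M1−M0)/(6·3)=-65/2052, b=Δ0−h0·(2M0+M1)/6=-29/76
seg 1: a=-2, c=M1/2=-65/228, d=(M2−M1)/(6·1)=119/228, b=Δ1−h1·(2M1+M2)/6=-47/38
seg 2: a=-3, c=M2/2=73/57, d=(M3−M2)/(6·3)=-517/2052, b=Δ2−h2·(2M2+M3)/6=-55/228
seg 3: a=1, c=M3/2=-75/76, d=(M4−M3)/(6·3)=25/228, b=Δ3−h3·(2M3+M4)/6=73/114
t_q=9/4 → seg 0, τ=9/4; S=0+-29/76·τ+0·τ²+-65/2052·τ³=-5931/4864

  seg 0: a=0 b=-29/76 c=0 d=-65/2052
  seg 1: a=-2 b=-47/38 c=-65/228 d=119/228
  seg 2: a=-3 b=-55/228 c=73/57 d=-517/2052
  seg 3: a=1 b=73/114 c=-75/76 d=25/228
S(9/4) = -5931/4864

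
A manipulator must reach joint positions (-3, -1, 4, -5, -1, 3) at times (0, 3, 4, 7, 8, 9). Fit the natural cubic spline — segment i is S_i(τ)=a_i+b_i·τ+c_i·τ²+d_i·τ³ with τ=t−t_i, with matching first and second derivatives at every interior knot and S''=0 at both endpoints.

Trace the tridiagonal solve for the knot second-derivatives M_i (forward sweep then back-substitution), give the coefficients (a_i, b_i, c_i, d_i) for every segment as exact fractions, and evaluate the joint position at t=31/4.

Δ: Δ0=2/3, Δ1=5, Δ2=-3, Δ3=4, Δ4=4
row 1: diag=8, rhs=26; c'=1/8, d'=13/4
row 2: denom=8−1·1/8=63/8; d'=(-48−1·13/4)/(63/8)=-410/63
row 3: denom=8−3·8/21=48/7; d'=(42−3·-410/63)/(48/7)=323/36
row 4: denom=4−1·7/48=185/48; d'=(0−1·323/36)/(185/48)=-1292/555
back: M4=-1292/555
back: M3=323/36−7/48·-1292/555=5168/555
back: M2=-410/63−8/21·5168/555=-16742/1665
back: M1=13/4−1/8·-16742/1665=7504/1665
M: M0=0, M1=7504/1665, M2=-16742/1665, M3=5168/555, M4=-1292/555, M5=0
seg 0: a=-3, c=M0/2=0, d=(M1−M0)/(6·3)=3752/14985, b=Δ0−h0·(2M0+M1)/6=-2642/1665
seg 1: a=-1, c=M1/2=3752/1665, d=(M2−M1)/(6·1)=-449/185, b=Δ1−h1·(2M1+M2)/6=8614/1665
seg 2: a=4, c=M2/2=-8371/1665, d=(M3−M2)/(6·3)=16123/14985, b=Δ2−h2·(2M2+M3)/6=799/333
seg 3: a=-5, c=M3/2=2584/555, d=(M4−M3)/(6·1)=-646/333, b=Δ3−h3·(2M3+M4)/6=2138/1665
seg 4: a=-1, c=M4/2=-646/555, d=(M5−M4)/(6·1)=646/1665, b=Δ4−h4·(2M4+M5)/6=7952/1665
t_q=31/4 → seg 3, τ=3/4; S=-5+2138/1665·τ+2584/555·τ²+-646/333·τ³=-39719/17760

  seg 0: a=-3 b=-2642/1665 c=0 d=3752/14985
  seg 1: a=-1 b=8614/1665 c=3752/1665 d=-449/185
  seg 2: a=4 b=799/333 c=-8371/1665 d=16123/14985
  seg 3: a=-5 b=2138/1665 c=2584/555 d=-646/333
  seg 4: a=-1 b=7952/1665 c=-646/555 d=646/1665
S(31/4) = -39719/17760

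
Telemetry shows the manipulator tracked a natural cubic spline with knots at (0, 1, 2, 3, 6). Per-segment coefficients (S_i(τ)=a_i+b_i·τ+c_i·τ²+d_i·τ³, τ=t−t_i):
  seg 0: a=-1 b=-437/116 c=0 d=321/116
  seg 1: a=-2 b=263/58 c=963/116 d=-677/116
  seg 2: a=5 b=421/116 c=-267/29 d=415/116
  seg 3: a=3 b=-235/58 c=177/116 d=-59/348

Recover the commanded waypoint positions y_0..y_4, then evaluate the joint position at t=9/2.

y_0 = S_0(0) = a_0 = -1
y_1 = S_1(0) = a_1 = -2
y_2 = S_2(0) = a_2 = 5
y_3 = S_3(0) = a_3 = 3
y_4 = S_3(3) = 0
t_q=9/2 is in segment 3 (τ=3/2); S_3(τ)=-201/928

y_0=-1 y_1=-2 y_2=5 y_3=3 y_4=0
S(9/2) = -201/928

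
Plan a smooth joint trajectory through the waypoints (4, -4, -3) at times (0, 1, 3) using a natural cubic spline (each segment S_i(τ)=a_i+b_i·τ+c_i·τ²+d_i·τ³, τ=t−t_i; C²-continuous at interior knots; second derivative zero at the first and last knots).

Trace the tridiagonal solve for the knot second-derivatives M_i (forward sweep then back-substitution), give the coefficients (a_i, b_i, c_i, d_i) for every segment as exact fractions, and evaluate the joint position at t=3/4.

  seg 0: a=4 b=-113/12 c=0 d=17/12
  seg 1: a=-4 b=-31/6 c=17/4 d=-17/24
S(3/4) = -631/256

Δ: Δ0=-8, Δ1=1/2
row 1: diag=6, rhs=51; c'=1/3, d'=17/2
back: M1=17/2
M: M0=0, M1=17/2, M2=0
seg 0: a=4, c=M0/2=0, d=(M1−M0)/(6·1)=17/12, b=Δ0−h0·(2M0+M1)/6=-113/12
seg 1: a=-4, c=M1/2=17/4, d=(M2−M1)/(6·2)=-17/24, b=Δ1−h1·(2M1+M2)/6=-31/6
t_q=3/4 → seg 0, τ=3/4; S=4+-113/12·τ+0·τ²+17/12·τ³=-631/256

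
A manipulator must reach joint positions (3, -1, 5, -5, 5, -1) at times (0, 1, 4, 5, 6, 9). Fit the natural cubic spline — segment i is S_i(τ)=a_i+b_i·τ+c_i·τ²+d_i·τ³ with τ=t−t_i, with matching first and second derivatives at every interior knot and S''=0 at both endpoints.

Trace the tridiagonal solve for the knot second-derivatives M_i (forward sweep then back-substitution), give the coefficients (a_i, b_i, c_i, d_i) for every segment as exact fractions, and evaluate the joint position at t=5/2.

Δ: Δ0=-4, Δ1=2, Δ2=-10, Δ3=10, Δ4=-2
row 1: diag=8, rhs=36; c'=3/8, d'=9/2
row 2: denom=8−3·3/8=55/8; d'=(-72−3·9/2)/(55/8)=-684/55
row 3: denom=4−1·8/55=212/55; d'=(120−1·-684/55)/(212/55)=1821/53
row 4: denom=8−1·55/212=1641/212; d'=(-72−1·1821/53)/(1641/212)=-7516/547
back: M4=-7516/547
back: M3=1821/53−55/212·-7516/547=20744/547
back: M2=-684/55−8/55·20744/547=-9820/547
back: M1=9/2−3/8·-9820/547=6144/547
M: M0=0, M1=6144/547, M2=-9820/547, M3=20744/547, M4=-7516/547, M5=0
seg 0: a=3, c=M0/2=0, d=(M1−M0)/(6·1)=1024/547, b=Δ0−h0·(2M0+M1)/6=-3212/547
seg 1: a=-1, c=M1/2=3072/547, d=(M2−M1)/(6·3)=-7982/4923, b=Δ1−h1·(2M1+M2)/6=-140/547
seg 2: a=5, c=M2/2=-4910/547, d=(M3−M2)/(6·1)=5094/547, b=Δ2−h2·(2M2+M3)/6=-5654/547
seg 3: a=-5, c=M3/2=10372/547, d=(M4−M3)/(6·1)=-4710/547, b=Δ3−h3·(2M3+M4)/6=-192/547
seg 4: a=5, c=M4/2=-3758/547, d=(M5−M4)/(6·3)=3758/4923, b=Δ4−h4·(2M4+M5)/6=6422/547
t_q=5/2 → seg 1, τ=3/2; S=-1+-140/547·τ+3072/547·τ²+-7982/4923·τ³=12647/2188

  seg 0: a=3 b=-3212/547 c=0 d=1024/547
  seg 1: a=-1 b=-140/547 c=3072/547 d=-7982/4923
  seg 2: a=5 b=-5654/547 c=-4910/547 d=5094/547
  seg 3: a=-5 b=-192/547 c=10372/547 d=-4710/547
  seg 4: a=5 b=6422/547 c=-3758/547 d=3758/4923
S(5/2) = 12647/2188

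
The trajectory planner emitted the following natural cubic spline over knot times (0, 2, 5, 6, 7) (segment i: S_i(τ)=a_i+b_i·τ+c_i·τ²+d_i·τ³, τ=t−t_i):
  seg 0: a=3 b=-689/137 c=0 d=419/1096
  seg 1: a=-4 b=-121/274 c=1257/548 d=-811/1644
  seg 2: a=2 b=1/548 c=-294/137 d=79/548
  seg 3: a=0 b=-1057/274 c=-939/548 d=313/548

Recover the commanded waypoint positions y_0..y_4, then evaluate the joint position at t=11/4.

y_0=3 y_1=-4 y_2=2 y_3=0 y_4=-5
S(11/4) = -113951/35072

y_0 = S_0(0) = a_0 = 3
y_1 = S_1(0) = a_1 = -4
y_2 = S_2(0) = a_2 = 2
y_3 = S_3(0) = a_3 = 0
y_4 = S_3(1) = -5
t_q=11/4 is in segment 1 (τ=3/4); S_1(τ)=-113951/35072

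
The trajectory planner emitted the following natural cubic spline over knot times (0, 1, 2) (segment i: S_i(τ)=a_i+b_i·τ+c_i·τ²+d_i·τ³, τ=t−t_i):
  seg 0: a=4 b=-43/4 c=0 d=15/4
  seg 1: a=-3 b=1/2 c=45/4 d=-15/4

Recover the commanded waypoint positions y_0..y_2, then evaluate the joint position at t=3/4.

y_0 = S_0(0) = a_0 = 4
y_1 = S_1(0) = a_1 = -3
y_2 = S_1(1) = 5
t_q=3/4 is in segment 0 (τ=3/4); S_0(τ)=-635/256

y_0=4 y_1=-3 y_2=5
S(3/4) = -635/256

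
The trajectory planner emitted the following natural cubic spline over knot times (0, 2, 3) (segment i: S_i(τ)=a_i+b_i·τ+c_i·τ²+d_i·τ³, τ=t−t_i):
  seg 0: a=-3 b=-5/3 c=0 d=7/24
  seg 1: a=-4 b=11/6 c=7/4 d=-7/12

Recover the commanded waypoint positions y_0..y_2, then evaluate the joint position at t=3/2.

y_0=-3 y_1=-4 y_2=-1
S(3/2) = -289/64

y_0 = S_0(0) = a_0 = -3
y_1 = S_1(0) = a_1 = -4
y_2 = S_1(1) = -1
t_q=3/2 is in segment 0 (τ=3/2); S_0(τ)=-289/64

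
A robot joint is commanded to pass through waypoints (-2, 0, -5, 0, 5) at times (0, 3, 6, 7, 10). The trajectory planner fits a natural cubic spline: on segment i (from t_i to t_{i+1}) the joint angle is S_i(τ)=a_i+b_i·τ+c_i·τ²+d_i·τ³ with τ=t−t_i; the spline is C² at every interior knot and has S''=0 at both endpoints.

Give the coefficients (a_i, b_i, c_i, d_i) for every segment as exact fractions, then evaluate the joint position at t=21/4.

Δ: Δ0=2/3, Δ1=-5/3, Δ2=5, Δ3=5/3
row 1: diag=12, rhs=-14; c'=1/4, d'=-7/6
row 2: denom=8−3·1/4=29/4; d'=(40−3·-7/6)/(29/4)=6
row 3: denom=8−1·4/29=228/29; d'=(-20−1·6)/(228/29)=-377/114
back: M3=-377/114
back: M2=6−4/29·-377/114=368/57
back: M1=-7/6−1/4·368/57=-317/114
M: M0=0, M1=-317/114, M2=368/57, M3=-377/114, M4=0
seg 0: a=-2, c=M0/2=0, d=(M1−M0)/(6·3)=-317/2052, b=Δ0−h0·(2M0+M1)/6=469/228
seg 1: a=0, c=M1/2=-317/228, d=(M2−M1)/(6·3)=39/76, b=Δ1−h1·(2M1+M2)/6=-241/114
seg 2: a=-5, c=M2/2=184/57, d=(M3−M2)/(6·1)=-371/228, b=Δ2−h2·(2M2+M3)/6=775/228
seg 3: a=0, c=M3/2=-377/228, d=(M4−M3)/(6·3)=377/2052, b=Δ3−h3·(2M3+M4)/6=189/38
t_q=21/4 → seg 1, τ=9/4; S=0+-241/114·τ+-317/228·τ²+39/76·τ³=-28941/4864

  seg 0: a=-2 b=469/228 c=0 d=-317/2052
  seg 1: a=0 b=-241/114 c=-317/228 d=39/76
  seg 2: a=-5 b=775/228 c=184/57 d=-371/228
  seg 3: a=0 b=189/38 c=-377/228 d=377/2052
S(21/4) = -28941/4864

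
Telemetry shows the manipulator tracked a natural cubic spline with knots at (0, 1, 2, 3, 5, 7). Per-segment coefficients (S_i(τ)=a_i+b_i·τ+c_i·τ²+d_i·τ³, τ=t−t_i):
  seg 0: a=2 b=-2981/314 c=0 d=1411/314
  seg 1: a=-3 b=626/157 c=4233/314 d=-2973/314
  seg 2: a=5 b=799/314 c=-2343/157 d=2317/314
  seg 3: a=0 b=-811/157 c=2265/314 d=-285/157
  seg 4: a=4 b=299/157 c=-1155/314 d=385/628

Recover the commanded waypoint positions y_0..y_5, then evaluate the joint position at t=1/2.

y_0 = S_0(0) = a_0 = 2
y_1 = S_1(0) = a_1 = -3
y_2 = S_2(0) = a_2 = 5
y_3 = S_3(0) = a_3 = 0
y_4 = S_4(0) = a_4 = 4
y_5 = S_4(2) = -2
t_q=1/2 is in segment 0 (τ=1/2); S_0(τ)=-5489/2512

y_0=2 y_1=-3 y_2=5 y_3=0 y_4=4 y_5=-2
S(1/2) = -5489/2512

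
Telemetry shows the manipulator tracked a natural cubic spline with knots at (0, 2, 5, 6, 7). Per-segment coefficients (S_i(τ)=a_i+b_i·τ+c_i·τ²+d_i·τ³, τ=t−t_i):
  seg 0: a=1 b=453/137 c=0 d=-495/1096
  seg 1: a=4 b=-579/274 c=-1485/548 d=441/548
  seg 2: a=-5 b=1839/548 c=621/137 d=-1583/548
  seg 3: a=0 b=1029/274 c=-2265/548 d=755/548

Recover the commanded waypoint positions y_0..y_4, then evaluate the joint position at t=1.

y_0=1 y_1=4 y_2=-5 y_3=0 y_4=1
S(1) = 4225/1096

y_0 = S_0(0) = a_0 = 1
y_1 = S_1(0) = a_1 = 4
y_2 = S_2(0) = a_2 = -5
y_3 = S_3(0) = a_3 = 0
y_4 = S_3(1) = 1
t_q=1 is in segment 0 (τ=1); S_0(τ)=4225/1096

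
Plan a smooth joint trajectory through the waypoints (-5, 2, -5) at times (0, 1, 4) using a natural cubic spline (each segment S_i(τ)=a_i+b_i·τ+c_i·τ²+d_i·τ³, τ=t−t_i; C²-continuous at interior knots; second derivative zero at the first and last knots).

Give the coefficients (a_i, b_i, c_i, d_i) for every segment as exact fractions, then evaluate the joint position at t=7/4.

Δ: Δ0=7, Δ1=-7/3
row 1: diag=8, rhs=-56; c'=3/8, d'=-7
back: M1=-7
M: M0=0, M1=-7, M2=0
seg 0: a=-5, c=M0/2=0, d=(M1−M0)/(6·1)=-7/6, b=Δ0−h0·(2M0+M1)/6=49/6
seg 1: a=2, c=M1/2=-7/2, d=(M2−M1)/(6·3)=7/18, b=Δ1−h1·(2M1+M2)/6=14/3
t_q=7/4 → seg 1, τ=3/4; S=2+14/3·τ+-7/2·τ²+7/18·τ³=473/128

  seg 0: a=-5 b=49/6 c=0 d=-7/6
  seg 1: a=2 b=14/3 c=-7/2 d=7/18
S(7/4) = 473/128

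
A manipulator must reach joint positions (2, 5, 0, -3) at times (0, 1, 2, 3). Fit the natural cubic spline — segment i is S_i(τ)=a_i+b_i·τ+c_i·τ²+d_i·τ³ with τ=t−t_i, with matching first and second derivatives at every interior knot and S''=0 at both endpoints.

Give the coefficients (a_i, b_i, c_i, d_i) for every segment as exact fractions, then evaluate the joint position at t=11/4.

  seg 0: a=2 b=79/15 c=0 d=-34/15
  seg 1: a=5 b=-23/15 c=-34/5 d=10/3
  seg 2: a=0 b=-77/15 c=16/5 d=-16/15
S(11/4) = -5/2

Δ: Δ0=3, Δ1=-5, Δ2=-3
row 1: diag=4, rhs=-48; c'=1/4, d'=-12
row 2: denom=4−1·1/4=15/4; d'=(12−1·-12)/(15/4)=32/5
back: M2=32/5
back: M1=-12−1/4·32/5=-68/5
M: M0=0, M1=-68/5, M2=32/5, M3=0
seg 0: a=2, c=M0/2=0, d=(M1−M0)/(6·1)=-34/15, b=Δ0−h0·(2M0+M1)/6=79/15
seg 1: a=5, c=M1/2=-34/5, d=(M2−M1)/(6·1)=10/3, b=Δ1−h1·(2M1+M2)/6=-23/15
seg 2: a=0, c=M2/2=16/5, d=(M3−M2)/(6·1)=-16/15, b=Δ2−h2·(2M2+M3)/6=-77/15
t_q=11/4 → seg 2, τ=3/4; S=0+-77/15·τ+16/5·τ²+-16/15·τ³=-5/2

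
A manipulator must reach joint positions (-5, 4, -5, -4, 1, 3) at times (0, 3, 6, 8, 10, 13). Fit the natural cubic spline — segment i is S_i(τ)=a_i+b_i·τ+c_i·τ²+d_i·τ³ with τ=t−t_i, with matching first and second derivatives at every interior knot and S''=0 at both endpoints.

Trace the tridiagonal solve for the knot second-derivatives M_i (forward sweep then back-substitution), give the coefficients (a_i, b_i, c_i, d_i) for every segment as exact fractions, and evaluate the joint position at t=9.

Δ: Δ0=3, Δ1=-3, Δ2=1/2, Δ3=5/2, Δ4=2/3
row 1: diag=12, rhs=-36; c'=1/4, d'=-3
row 2: denom=10−3·1/4=37/4; d'=(21−3·-3)/(37/4)=120/37
row 3: denom=8−2·8/37=280/37; d'=(12−2·120/37)/(280/37)=51/70
row 4: denom=10−2·37/140=663/70; d'=(-11−2·51/70)/(663/70)=-872/663
back: M4=-872/663
back: M3=51/70−37/140·-872/663=1427/1326
back: M2=120/37−8/37·1427/1326=1996/663
back: M1=-3−1/4·1996/663=-2488/663
M: M0=0, M1=-2488/663, M2=1996/663, M3=1427/1326, M4=-872/663, M5=0
seg 0: a=-5, c=M0/2=0, d=(M1−M0)/(6·3)=-1244/5967, b=Δ0−h0·(2M0+M1)/6=3233/663
seg 1: a=4, c=M1/2=-1244/663, d=(M2−M1)/(6·3)=2242/5967, b=Δ1−h1·(2M1+M2)/6=-499/663
seg 2: a=-5, c=M2/2=998/663, d=(M3−M2)/(6·2)=-285/1768, b=Δ2−h2·(2M2+M3)/6=-1237/663
seg 3: a=-4, c=M3/2=1427/2652, d=(M4−M3)/(6·2)=-1057/5304, b=Δ3−h3·(2M3+M4)/6=2945/1326
seg 4: a=1, c=M4/2=-436/663, d=(M5−M4)/(6·3)=436/5967, b=Δ4−h4·(2M4+M5)/6=438/221
t_q=9 → seg 3, τ=1; S=-4+2945/1326·τ+1427/2652·τ²+-1057/5304·τ³=-7639/5304

  seg 0: a=-5 b=3233/663 c=0 d=-1244/5967
  seg 1: a=4 b=-499/663 c=-1244/663 d=2242/5967
  seg 2: a=-5 b=-1237/663 c=998/663 d=-285/1768
  seg 3: a=-4 b=2945/1326 c=1427/2652 d=-1057/5304
  seg 4: a=1 b=438/221 c=-436/663 d=436/5967
S(9) = -7639/5304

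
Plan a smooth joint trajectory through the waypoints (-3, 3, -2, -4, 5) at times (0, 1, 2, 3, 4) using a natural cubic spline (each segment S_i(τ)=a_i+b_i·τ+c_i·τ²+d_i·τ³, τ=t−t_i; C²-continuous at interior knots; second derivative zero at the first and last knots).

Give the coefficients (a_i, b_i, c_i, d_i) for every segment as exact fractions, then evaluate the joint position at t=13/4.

Δ: Δ0=6, Δ1=-5, Δ2=-2, Δ3=9
row 1: diag=4, rhs=-66; c'=1/4, d'=-33/2
row 2: denom=4−1·1/4=15/4; d'=(18−1·-33/2)/(15/4)=46/5
row 3: denom=4−1·4/15=56/15; d'=(66−1·46/5)/(56/15)=213/14
back: M3=213/14
back: M2=46/5−4/15·213/14=36/7
back: M1=-33/2−1/4·36/7=-249/14
M: M0=0, M1=-249/14, M2=36/7, M3=213/14, M4=0
seg 0: a=-3, c=M0/2=0, d=(M1−M0)/(6·1)=-83/28, b=Δ0−h0·(2M0+M1)/6=251/28
seg 1: a=3, c=M1/2=-249/28, d=(M2−M1)/(6·1)=107/28, b=Δ1−h1·(2M1+M2)/6=1/14
seg 2: a=-2, c=M2/2=18/7, d=(M3−M2)/(6·1)=47/28, b=Δ2−h2·(2M2+M3)/6=-25/4
seg 3: a=-4, c=M3/2=213/28, d=(M4−M3)/(6·1)=-71/28, b=Δ3−h3·(2M3+M4)/6=55/14
t_q=13/4 → seg 3, τ=1/4; S=-4+55/14·τ+213/28·τ²+-71/28·τ³=-661/256

  seg 0: a=-3 b=251/28 c=0 d=-83/28
  seg 1: a=3 b=1/14 c=-249/28 d=107/28
  seg 2: a=-2 b=-25/4 c=18/7 d=47/28
  seg 3: a=-4 b=55/14 c=213/28 d=-71/28
S(13/4) = -661/256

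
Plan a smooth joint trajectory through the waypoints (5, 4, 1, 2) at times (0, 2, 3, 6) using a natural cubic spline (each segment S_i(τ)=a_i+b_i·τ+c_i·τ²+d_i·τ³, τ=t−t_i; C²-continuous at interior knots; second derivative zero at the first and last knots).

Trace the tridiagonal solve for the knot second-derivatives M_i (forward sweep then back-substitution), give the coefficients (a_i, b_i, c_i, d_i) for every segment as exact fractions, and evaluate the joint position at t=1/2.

  seg 0: a=5 b=139/282 c=0 d=-35/141
  seg 1: a=4 b=-701/282 c=-70/47 d=275/282
  seg 2: a=1 b=-358/141 c=135/94 d=-15/94
S(1/2) = 1961/376

Δ: Δ0=-1/2, Δ1=-3, Δ2=1/3
row 1: diag=6, rhs=-15; c'=1/6, d'=-5/2
row 2: denom=8−1·1/6=47/6; d'=(20−1·-5/2)/(47/6)=135/47
back: M2=135/47
back: M1=-5/2−1/6·135/47=-140/47
M: M0=0, M1=-140/47, M2=135/47, M3=0
seg 0: a=5, c=M0/2=0, d=(M1−M0)/(6·2)=-35/141, b=Δ0−h0·(2M0+M1)/6=139/282
seg 1: a=4, c=M1/2=-70/47, d=(M2−M1)/(6·1)=275/282, b=Δ1−h1·(2M1+M2)/6=-701/282
seg 2: a=1, c=M2/2=135/94, d=(M3−M2)/(6·3)=-15/94, b=Δ2−h2·(2M2+M3)/6=-358/141
t_q=1/2 → seg 0, τ=1/2; S=5+139/282·τ+0·τ²+-35/141·τ³=1961/376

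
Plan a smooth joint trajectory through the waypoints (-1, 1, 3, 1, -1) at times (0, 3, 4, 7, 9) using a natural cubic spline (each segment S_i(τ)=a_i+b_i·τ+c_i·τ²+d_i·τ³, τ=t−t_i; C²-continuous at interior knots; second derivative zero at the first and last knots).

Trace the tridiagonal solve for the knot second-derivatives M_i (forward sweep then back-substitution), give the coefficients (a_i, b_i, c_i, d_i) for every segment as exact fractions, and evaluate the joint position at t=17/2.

Δ: Δ0=2/3, Δ1=2, Δ2=-2/3, Δ3=-1
row 1: diag=8, rhs=8; c'=1/8, d'=1
row 2: denom=8−1·1/8=63/8; d'=(-16−1·1)/(63/8)=-136/63
row 3: denom=10−3·8/21=62/7; d'=(-2−3·-136/63)/(62/7)=47/93
back: M3=47/93
back: M2=-136/63−8/21·47/93=-656/279
back: M1=1−1/8·-656/279=361/279
M: M0=0, M1=361/279, M2=-656/279, M3=47/93, M4=0
seg 0: a=-1, c=M0/2=0, d=(M1−M0)/(6·3)=361/5022, b=Δ0−h0·(2M0+M1)/6=11/558
seg 1: a=1, c=M1/2=361/558, d=(M2−M1)/(6·1)=-113/186, b=Δ1−h1·(2M1+M2)/6=547/279
seg 2: a=3, c=M2/2=-328/279, d=(M3−M2)/(6·3)=797/5022, b=Δ2−h2·(2M2+M3)/6=799/558
seg 3: a=1, c=M3/2=47/186, d=(M4−M3)/(6·2)=-47/1116, b=Δ3−h3·(2M3+M4)/6=-373/279
t_q=17/2 → seg 3, τ=3/2; S=1+-373/279·τ+47/186·τ²+-47/1116·τ³=-1723/2976

  seg 0: a=-1 b=11/558 c=0 d=361/5022
  seg 1: a=1 b=547/279 c=361/558 d=-113/186
  seg 2: a=3 b=799/558 c=-328/279 d=797/5022
  seg 3: a=1 b=-373/279 c=47/186 d=-47/1116
S(17/2) = -1723/2976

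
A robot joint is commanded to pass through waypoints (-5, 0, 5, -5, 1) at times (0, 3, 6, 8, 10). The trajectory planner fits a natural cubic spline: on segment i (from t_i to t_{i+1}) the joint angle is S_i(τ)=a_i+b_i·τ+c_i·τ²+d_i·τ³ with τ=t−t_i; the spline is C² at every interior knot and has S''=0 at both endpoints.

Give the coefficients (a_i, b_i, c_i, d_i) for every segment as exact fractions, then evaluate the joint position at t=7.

  seg 0: a=-5 b=97/105 c=0 d=26/315
  seg 1: a=0 b=331/105 c=26/35 d=-26/63
  seg 2: a=5 b=-53/15 c=-104/35 d=47/42
  seg 3: a=-5 b=-209/105 c=131/35 d=-131/210
S(7) = -27/70

Δ: Δ0=5/3, Δ1=5/3, Δ2=-5, Δ3=3
row 1: diag=12, rhs=0; c'=1/4, d'=0
row 2: denom=10−3·1/4=37/4; d'=(-40−3·0)/(37/4)=-160/37
row 3: denom=8−2·8/37=280/37; d'=(48−2·-160/37)/(280/37)=262/35
back: M3=262/35
back: M2=-160/37−8/37·262/35=-208/35
back: M1=0−1/4·-208/35=52/35
M: M0=0, M1=52/35, M2=-208/35, M3=262/35, M4=0
seg 0: a=-5, c=M0/2=0, d=(M1−M0)/(6·3)=26/315, b=Δ0−h0·(2M0+M1)/6=97/105
seg 1: a=0, c=M1/2=26/35, d=(M2−M1)/(6·3)=-26/63, b=Δ1−h1·(2M1+M2)/6=331/105
seg 2: a=5, c=M2/2=-104/35, d=(M3−M2)/(6·2)=47/42, b=Δ2−h2·(2M2+M3)/6=-53/15
seg 3: a=-5, c=M3/2=131/35, d=(M4−M3)/(6·2)=-131/210, b=Δ3−h3·(2M3+M4)/6=-209/105
t_q=7 → seg 2, τ=1; S=5+-53/15·τ+-104/35·τ²+47/42·τ³=-27/70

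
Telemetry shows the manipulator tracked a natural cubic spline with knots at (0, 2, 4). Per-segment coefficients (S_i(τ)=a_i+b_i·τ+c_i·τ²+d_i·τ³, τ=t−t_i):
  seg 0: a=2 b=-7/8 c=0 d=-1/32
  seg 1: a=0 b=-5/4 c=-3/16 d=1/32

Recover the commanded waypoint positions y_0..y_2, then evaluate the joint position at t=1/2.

y_0 = S_0(0) = a_0 = 2
y_1 = S_1(0) = a_1 = 0
y_2 = S_1(2) = -3
t_q=1/2 is in segment 0 (τ=1/2); S_0(τ)=399/256

y_0=2 y_1=0 y_2=-3
S(1/2) = 399/256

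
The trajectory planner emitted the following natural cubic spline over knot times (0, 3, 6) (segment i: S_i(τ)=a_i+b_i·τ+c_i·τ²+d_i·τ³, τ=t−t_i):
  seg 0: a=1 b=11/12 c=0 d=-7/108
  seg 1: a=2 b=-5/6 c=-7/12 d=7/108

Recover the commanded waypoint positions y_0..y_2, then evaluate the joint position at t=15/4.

y_0 = S_0(0) = a_0 = 1
y_1 = S_1(0) = a_1 = 2
y_2 = S_1(3) = -4
t_q=15/4 is in segment 1 (τ=3/4); S_1(τ)=275/256

y_0=1 y_1=2 y_2=-4
S(15/4) = 275/256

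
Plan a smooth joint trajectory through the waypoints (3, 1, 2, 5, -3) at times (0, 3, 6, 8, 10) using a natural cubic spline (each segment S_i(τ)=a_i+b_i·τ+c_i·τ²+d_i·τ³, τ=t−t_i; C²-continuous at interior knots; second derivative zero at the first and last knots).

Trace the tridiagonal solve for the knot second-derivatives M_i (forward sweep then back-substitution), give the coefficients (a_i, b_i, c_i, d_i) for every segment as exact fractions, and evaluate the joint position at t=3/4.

Δ: Δ0=-2/3, Δ1=1/3, Δ2=3/2, Δ3=-4
row 1: diag=12, rhs=6; c'=1/4, d'=1/2
row 2: denom=10−3·1/4=37/4; d'=(7−3·1/2)/(37/4)=22/37
row 3: denom=8−2·8/37=280/37; d'=(-33−2·22/37)/(280/37)=-253/56
back: M3=-253/56
back: M2=22/37−8/37·-253/56=11/7
back: M1=1/2−1/4·11/7=3/28
M: M0=0, M1=3/28, M2=11/7, M3=-253/56, M4=0
seg 0: a=3, c=M0/2=0, d=(M1−M0)/(6·3)=1/168, b=Δ0−h0·(2M0+M1)/6=-121/168
seg 1: a=1, c=M1/2=3/56, d=(M2−M1)/(6·3)=41/504, b=Δ1−h1·(2M1+M2)/6=-47/84
seg 2: a=2, c=M2/2=11/14, d=(M3−M2)/(6·2)=-341/672, b=Δ2−h2·(2M2+M3)/6=47/24
seg 3: a=5, c=M3/2=-253/112, d=(M4−M3)/(6·2)=253/672, b=Δ3−h3·(2M3+M4)/6=-83/84
t_q=3/4 → seg 0, τ=3/4; S=3+-121/168·τ+0·τ²+1/168·τ³=8825/3584

  seg 0: a=3 b=-121/168 c=0 d=1/168
  seg 1: a=1 b=-47/84 c=3/56 d=41/504
  seg 2: a=2 b=47/24 c=11/14 d=-341/672
  seg 3: a=5 b=-83/84 c=-253/112 d=253/672
S(3/4) = 8825/3584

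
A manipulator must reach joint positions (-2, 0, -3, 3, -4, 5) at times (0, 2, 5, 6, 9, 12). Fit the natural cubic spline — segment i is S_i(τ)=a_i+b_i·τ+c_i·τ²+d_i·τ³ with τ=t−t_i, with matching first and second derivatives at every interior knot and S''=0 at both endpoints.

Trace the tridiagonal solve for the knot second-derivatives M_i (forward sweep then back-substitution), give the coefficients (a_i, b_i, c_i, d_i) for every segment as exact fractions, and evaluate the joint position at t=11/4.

Δ: Δ0=1, Δ1=-1, Δ2=6, Δ3=-7/3, Δ4=3
row 1: diag=10, rhs=-12; c'=3/10, d'=-6/5
row 2: denom=8−3·3/10=71/10; d'=(42−3·-6/5)/(71/10)=456/71
row 3: denom=8−1·10/71=558/71; d'=(-50−1·456/71)/(558/71)=-2003/279
row 4: denom=12−3·71/186=673/62; d'=(32−3·-2003/279)/(673/62)=9958/2019
back: M4=9958/2019
back: M3=-2003/279−71/186·9958/2019=-18296/2019
back: M2=456/71−10/71·-18296/2019=15544/2019
back: M1=-6/5−3/10·15544/2019=-2362/673
M: M0=0, M1=-2362/673, M2=15544/2019, M3=-18296/2019, M4=9958/2019, M5=0
seg 0: a=-2, c=M0/2=0, d=(M1−M0)/(6·2)=-1181/4038, b=Δ0−h0·(2M0+M1)/6=4381/2019
seg 1: a=0, c=M1/2=-1181/673, d=(M2−M1)/(6·3)=11315/18171, b=Δ1−h1·(2M1+M2)/6=-2705/2019
seg 2: a=-3, c=M2/2=7772/2019, d=(M3−M2)/(6·1)=-1880/673, b=Δ2−h2·(2M2+M3)/6=9982/2019
seg 3: a=3, c=M3/2=-9148/2019, d=(M4−M3)/(6·3)=4709/6057, b=Δ3−h3·(2M3+M4)/6=8606/2019
seg 4: a=-4, c=M4/2=4979/2019, d=(M5−M4)/(6·3)=-4979/18171, b=Δ4−h4·(2M4+M5)/6=-3901/2019
t_q=11/4 → seg 1, τ=3/4; S=0+-2705/2019·τ+-1181/673·τ²+11315/18171·τ³=-74481/43072

  seg 0: a=-2 b=4381/2019 c=0 d=-1181/4038
  seg 1: a=0 b=-2705/2019 c=-1181/673 d=11315/18171
  seg 2: a=-3 b=9982/2019 c=7772/2019 d=-1880/673
  seg 3: a=3 b=8606/2019 c=-9148/2019 d=4709/6057
  seg 4: a=-4 b=-3901/2019 c=4979/2019 d=-4979/18171
S(11/4) = -74481/43072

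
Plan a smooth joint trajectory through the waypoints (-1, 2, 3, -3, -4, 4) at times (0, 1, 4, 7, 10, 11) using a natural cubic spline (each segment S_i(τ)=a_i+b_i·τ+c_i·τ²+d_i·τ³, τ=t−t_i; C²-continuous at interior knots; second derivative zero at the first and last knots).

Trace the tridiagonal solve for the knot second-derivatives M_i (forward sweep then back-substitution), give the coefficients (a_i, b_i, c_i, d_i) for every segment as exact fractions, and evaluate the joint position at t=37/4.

  seg 0: a=-1 b=2563/777 c=0 d=-232/777
  seg 1: a=2 b=1867/777 c=-232/259 d=160/2331
  seg 2: a=3 b=-869/777 c=-72/259 d=-1/189
  seg 3: a=-3 b=-2276/777 c=-253/777 d=2776/6993
  seg 4: a=-4 b=4534/777 c=841/259 d=-841/777
S(37/4) = -27837/4144

Δ: Δ0=3, Δ1=1/3, Δ2=-2, Δ3=-1/3, Δ4=8
row 1: diag=8, rhs=-16; c'=3/8, d'=-2
row 2: denom=12−3·3/8=87/8; d'=(-14−3·-2)/(87/8)=-64/87
row 3: denom=12−3·8/29=324/29; d'=(10−3·-64/87)/(324/29)=59/54
row 4: denom=8−3·29/108=259/36; d'=(50−3·59/54)/(259/36)=1682/259
back: M4=1682/259
back: M3=59/54−29/108·1682/259=-506/777
back: M2=-64/87−8/29·-506/777=-144/259
back: M1=-2−3/8·-144/259=-464/259
M: M0=0, M1=-464/259, M2=-144/259, M3=-506/777, M4=1682/259, M5=0
seg 0: a=-1, c=M0/2=0, d=(M1−M0)/(6·1)=-232/777, b=Δ0−h0·(2M0+M1)/6=2563/777
seg 1: a=2, c=M1/2=-232/259, d=(M2−M1)/(6·3)=160/2331, b=Δ1−h1·(2M1+M2)/6=1867/777
seg 2: a=3, c=M2/2=-72/259, d=(M3−M2)/(6·3)=-1/189, b=Δ2−h2·(2M2+M3)/6=-869/777
seg 3: a=-3, c=M3/2=-253/777, d=(M4−M3)/(6·3)=2776/6993, b=Δ3−h3·(2M3+M4)/6=-2276/777
seg 4: a=-4, c=M4/2=841/259, d=(M5−M4)/(6·1)=-841/777, b=Δ4−h4·(2M4+M5)/6=4534/777
t_q=37/4 → seg 3, τ=9/4; S=-3+-2276/777·τ+-253/777·τ²+2776/6993·τ³=-27837/4144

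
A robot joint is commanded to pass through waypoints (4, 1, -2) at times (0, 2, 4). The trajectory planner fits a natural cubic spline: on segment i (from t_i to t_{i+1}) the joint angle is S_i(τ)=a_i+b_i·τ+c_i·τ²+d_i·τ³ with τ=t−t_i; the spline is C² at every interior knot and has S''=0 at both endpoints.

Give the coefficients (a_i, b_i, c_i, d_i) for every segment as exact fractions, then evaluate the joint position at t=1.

  seg 0: a=4 b=-3/2 c=0 d=0
  seg 1: a=1 b=-3/2 c=0 d=0
S(1) = 5/2

Δ: Δ0=-3/2, Δ1=-3/2
row 1: diag=8, rhs=0; c'=1/4, d'=0
back: M1=0
M: M0=0, M1=0, M2=0
seg 0: a=4, c=M0/2=0, d=(M1−M0)/(6·2)=0, b=Δ0−h0·(2M0+M1)/6=-3/2
seg 1: a=1, c=M1/2=0, d=(M2−M1)/(6·2)=0, b=Δ1−h1·(2M1+M2)/6=-3/2
t_q=1 → seg 0, τ=1; S=4+-3/2·τ+0·τ²+0·τ³=5/2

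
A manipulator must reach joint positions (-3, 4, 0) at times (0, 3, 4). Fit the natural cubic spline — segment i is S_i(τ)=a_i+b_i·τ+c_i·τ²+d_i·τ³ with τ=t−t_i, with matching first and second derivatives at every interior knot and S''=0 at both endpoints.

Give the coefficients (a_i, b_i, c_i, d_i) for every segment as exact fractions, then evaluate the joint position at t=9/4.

Δ: Δ0=7/3, Δ1=-4
row 1: diag=8, rhs=-38; c'=1/8, d'=-19/4
back: M1=-19/4
M: M0=0, M1=-19/4, M2=0
seg 0: a=-3, c=M0/2=0, d=(M1−M0)/(6·3)=-19/72, b=Δ0−h0·(2M0+M1)/6=113/24
seg 1: a=4, c=M1/2=-19/8, d=(M2−M1)/(6·1)=19/24, b=Δ1−h1·(2M1+M2)/6=-29/12
t_q=9/4 → seg 0, τ=9/4; S=-3+113/24·τ+0·τ²+-19/72·τ³=2349/512

  seg 0: a=-3 b=113/24 c=0 d=-19/72
  seg 1: a=4 b=-29/12 c=-19/8 d=19/24
S(9/4) = 2349/512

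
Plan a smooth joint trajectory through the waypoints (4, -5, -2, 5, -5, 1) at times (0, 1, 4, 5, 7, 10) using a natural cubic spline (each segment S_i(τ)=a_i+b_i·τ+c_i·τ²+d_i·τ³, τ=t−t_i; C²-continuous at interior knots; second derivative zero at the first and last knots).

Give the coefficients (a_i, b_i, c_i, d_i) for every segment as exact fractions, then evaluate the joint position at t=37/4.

Δ: Δ0=-9, Δ1=1, Δ2=7, Δ3=-5, Δ4=2
row 1: diag=8, rhs=60; c'=3/8, d'=15/2
row 2: denom=8−3·3/8=55/8; d'=(36−3·15/2)/(55/8)=108/55
row 3: denom=6−1·8/55=322/55; d'=(-72−1·108/55)/(322/55)=-2034/161
row 4: denom=10−2·55/161=1500/161; d'=(42−2·-2034/161)/(1500/161)=361/50
back: M4=361/50
back: M3=-2034/161−55/161·361/50=-151/10
back: M2=108/55−8/55·-151/10=104/25
back: M1=15/2−3/8·104/25=297/50
M: M0=0, M1=297/50, M2=104/25, M3=-151/10, M4=361/50, M5=0
seg 0: a=4, c=M0/2=0, d=(M1−M0)/(6·1)=99/100, b=Δ0−h0·(2M0+M1)/6=-999/100
seg 1: a=-5, c=M1/2=297/100, d=(M2−M1)/(6·3)=-89/900, b=Δ1−h1·(2M1+M2)/6=-351/50
seg 2: a=-2, c=M2/2=52/25, d=(M3−M2)/(6·1)=-321/100, b=Δ2−h2·(2M2+M3)/6=813/100
seg 3: a=5, c=M3/2=-151/20, d=(M4−M3)/(6·2)=93/50, b=Δ3−h3·(2M3+M4)/6=133/50
seg 4: a=-5, c=M4/2=361/100, d=(M5−M4)/(6·3)=-361/900, b=Δ4−h4·(2M4+M5)/6=-261/50
t_q=37/4 → seg 4, τ=9/4; S=-5+-261/50·τ+361/100·τ²+-361/900·τ³=-3889/1280

  seg 0: a=4 b=-999/100 c=0 d=99/100
  seg 1: a=-5 b=-351/50 c=297/100 d=-89/900
  seg 2: a=-2 b=813/100 c=52/25 d=-321/100
  seg 3: a=5 b=133/50 c=-151/20 d=93/50
  seg 4: a=-5 b=-261/50 c=361/100 d=-361/900
S(37/4) = -3889/1280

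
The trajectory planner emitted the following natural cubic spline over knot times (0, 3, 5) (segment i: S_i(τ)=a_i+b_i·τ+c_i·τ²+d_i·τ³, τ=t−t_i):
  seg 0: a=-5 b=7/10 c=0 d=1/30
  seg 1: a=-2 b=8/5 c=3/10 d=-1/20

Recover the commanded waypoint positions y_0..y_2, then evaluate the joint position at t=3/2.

y_0=-5 y_1=-2 y_2=2
S(3/2) = -307/80

y_0 = S_0(0) = a_0 = -5
y_1 = S_1(0) = a_1 = -2
y_2 = S_1(2) = 2
t_q=3/2 is in segment 0 (τ=3/2); S_0(τ)=-307/80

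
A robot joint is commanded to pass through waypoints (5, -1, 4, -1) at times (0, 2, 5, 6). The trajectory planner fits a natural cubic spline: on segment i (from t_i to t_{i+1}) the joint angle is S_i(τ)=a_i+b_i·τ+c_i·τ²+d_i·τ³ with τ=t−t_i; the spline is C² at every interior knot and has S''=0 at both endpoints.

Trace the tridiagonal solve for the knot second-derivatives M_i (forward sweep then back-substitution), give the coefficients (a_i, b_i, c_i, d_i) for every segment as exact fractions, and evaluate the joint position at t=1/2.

Δ: Δ0=-3, Δ1=5/3, Δ2=-5
row 1: diag=10, rhs=28; c'=3/10, d'=14/5
row 2: denom=8−3·3/10=71/10; d'=(-40−3·14/5)/(71/10)=-484/71
back: M2=-484/71
back: M1=14/5−3/10·-484/71=344/71
M: M0=0, M1=344/71, M2=-484/71, M3=0
seg 0: a=5, c=M0/2=0, d=(M1−M0)/(6·2)=86/213, b=Δ0−h0·(2M0+M1)/6=-983/213
seg 1: a=-1, c=M1/2=172/71, d=(M2−M1)/(6·3)=-46/71, b=Δ1−h1·(2M1+M2)/6=49/213
seg 2: a=4, c=M2/2=-242/71, d=(M3−M2)/(6·1)=242/213, b=Δ2−h2·(2M2+M3)/6=-581/213
t_q=1/2 → seg 0, τ=1/2; S=5+-983/213·τ+0·τ²+86/213·τ³=779/284

  seg 0: a=5 b=-983/213 c=0 d=86/213
  seg 1: a=-1 b=49/213 c=172/71 d=-46/71
  seg 2: a=4 b=-581/213 c=-242/71 d=242/213
S(1/2) = 779/284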